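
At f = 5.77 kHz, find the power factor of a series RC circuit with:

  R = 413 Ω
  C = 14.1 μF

Step 1 — Angular frequency: ω = 2π·f = 2π·5770 = 3.625e+04 rad/s.
Step 2 — Component impedances:
  R: Z = R = 413 Ω
  C: Z = 1/(jωC) = -j/(ω·C) = 0 - j1.956 Ω
Step 3 — Series combination: Z_total = R + C = 413 - j1.956 Ω = 413∠-0.3° Ω.
Step 4 — Power factor: PF = cos(φ) = Re(Z)/|Z| = 413/413 = 1.
Step 5 — Type: Im(Z) = -1.956 ⇒ leading (phase φ = -0.3°).

PF = 1 (leading, φ = -0.3°)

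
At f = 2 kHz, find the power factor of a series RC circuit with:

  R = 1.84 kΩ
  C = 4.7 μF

Step 1 — Angular frequency: ω = 2π·f = 2π·2000 = 1.257e+04 rad/s.
Step 2 — Component impedances:
  R: Z = R = 1840 Ω
  C: Z = 1/(jωC) = -j/(ω·C) = 0 - j16.93 Ω
Step 3 — Series combination: Z_total = R + C = 1840 - j16.93 Ω = 1840∠-0.5° Ω.
Step 4 — Power factor: PF = cos(φ) = Re(Z)/|Z| = 1840/1840 = 1.
Step 5 — Type: Im(Z) = -16.93 ⇒ leading (phase φ = -0.5°).

PF = 1 (leading, φ = -0.5°)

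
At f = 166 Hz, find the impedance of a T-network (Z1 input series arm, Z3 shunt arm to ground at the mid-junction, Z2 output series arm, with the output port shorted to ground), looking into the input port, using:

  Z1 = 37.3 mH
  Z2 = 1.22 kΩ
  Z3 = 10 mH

Step 1 — Angular frequency: ω = 2π·f = 2π·166 = 1043 rad/s.
Step 2 — Component impedances:
  Z1: Z = jωL = j·1043·0.0373 = 0 + j38.9 Ω
  Z2: Z = R = 1220 Ω
  Z3: Z = jωL = j·1043·0.01 = 0 + j10.43 Ω
Step 3 — With the output port shorted to ground, the output series arm Z2 runs from the junction to ground; the shunt arm Z3 also runs from the junction to ground. They appear in parallel: Z3 || Z2 = 0.08916 + j10.43 Ω.
Step 4 — Series with input arm Z1: Z_in = Z1 + (Z3 || Z2) = 0.08916 + j49.33 Ω = 49.33∠89.9° Ω.

Z = 0.08916 + j49.33 Ω = 49.33∠89.9° Ω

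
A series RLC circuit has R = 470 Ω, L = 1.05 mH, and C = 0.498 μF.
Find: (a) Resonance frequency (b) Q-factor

Step 1 — Resonance condition Im(Z)=0 gives ω₀ = 1/√(LC).
Step 2 — ω₀ = 1/√(0.00105·4.98e-07) = 4.373e+04 rad/s.
Step 3 — f₀ = ω₀/(2π) = 6960 Hz.
Step 4 — Series Q: Q = ω₀L/R = 4.373e+04·0.00105/470 = 0.0977.

(a) f₀ = 6960 Hz  (b) Q = 0.0977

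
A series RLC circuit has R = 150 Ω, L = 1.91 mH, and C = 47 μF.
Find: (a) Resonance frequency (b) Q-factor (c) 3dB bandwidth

Step 1 — Resonance condition Im(Z)=0 gives ω₀ = 1/√(LC).
Step 2 — ω₀ = 1/√(0.00191·4.7e-05) = 3338 rad/s.
Step 3 — f₀ = ω₀/(2π) = 531.2 Hz.
Step 4 — Series Q: Q = ω₀L/R = 3338·0.00191/150 = 0.0425.
Step 5 — 3dB bandwidth: Δω = ω₀/Q = 7.853e+04 rad/s; BW = Δω/(2π) = 1.25e+04 Hz.

(a) f₀ = 531.2 Hz  (b) Q = 0.0425  (c) BW = 1.25e+04 Hz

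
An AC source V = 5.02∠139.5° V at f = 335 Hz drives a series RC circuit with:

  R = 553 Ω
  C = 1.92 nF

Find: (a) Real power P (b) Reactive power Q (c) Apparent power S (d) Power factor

Step 1 — Angular frequency: ω = 2π·f = 2π·335 = 2105 rad/s.
Step 2 — Component impedances:
  R: Z = R = 553 Ω
  C: Z = 1/(jωC) = -j/(ω·C) = 0 - j2.474e+05 Ω
Step 3 — Series combination: Z_total = R + C = 553 - j2.474e+05 Ω = 2.474e+05∠-89.9° Ω.
Step 4 — Source phasor: V = 5.02∠139.5° V = -3.817 + j3.26 V.
Step 5 — Current: I = V / Z = -1.321e-05 - j1.54e-05 A = 2.029e-05∠-130.6° A.
Step 6 — Complex power: S = V·I* = 2.276e-07 - j0.0001018 VA.
Step 7 — Real power: P = Re(S) = 2.276e-07 W.
Step 8 — Reactive power: Q = Im(S) = -0.0001018 VAR.
Step 9 — Apparent power: |S| = 0.0001018 VA.
Step 10 — Power factor: PF = P/|S| = 0.002235 (leading).

(a) P = 2.276e-07 W  (b) Q = -0.0001018 VAR  (c) S = 0.0001018 VA  (d) PF = 0.002235 (leading)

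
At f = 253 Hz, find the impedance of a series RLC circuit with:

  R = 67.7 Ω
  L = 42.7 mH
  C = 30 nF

Step 1 — Angular frequency: ω = 2π·f = 2π·253 = 1590 rad/s.
Step 2 — Component impedances:
  R: Z = R = 67.7 Ω
  L: Z = jωL = j·1590·0.0427 = 0 + j67.88 Ω
  C: Z = 1/(jωC) = -j/(ω·C) = 0 - j2.097e+04 Ω
Step 3 — Series combination: Z_total = R + L + C = 67.7 - j2.09e+04 Ω = 2.09e+04∠-89.8° Ω.

Z = 67.7 - j2.09e+04 Ω = 2.09e+04∠-89.8° Ω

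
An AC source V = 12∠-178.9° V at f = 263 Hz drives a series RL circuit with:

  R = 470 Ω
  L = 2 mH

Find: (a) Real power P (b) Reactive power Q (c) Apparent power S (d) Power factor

Step 1 — Angular frequency: ω = 2π·f = 2π·263 = 1652 rad/s.
Step 2 — Component impedances:
  R: Z = R = 470 Ω
  L: Z = jωL = j·1652·0.002 = 0 + j3.305 Ω
Step 3 — Series combination: Z_total = R + L = 470 + j3.305 Ω = 470∠0.4° Ω.
Step 4 — Source phasor: V = 12∠-178.9° V = -12 - j0.2304 V.
Step 5 — Current: I = V / Z = -0.02553 - j0.0003106 A = 0.02553∠-179.3° A.
Step 6 — Complex power: S = V·I* = 0.3064 + j0.002154 VA.
Step 7 — Real power: P = Re(S) = 0.3064 W.
Step 8 — Reactive power: Q = Im(S) = 0.002154 VAR.
Step 9 — Apparent power: |S| = 0.3064 VA.
Step 10 — Power factor: PF = P/|S| = 1 (lagging).

(a) P = 0.3064 W  (b) Q = 0.002154 VAR  (c) S = 0.3064 VA  (d) PF = 1 (lagging)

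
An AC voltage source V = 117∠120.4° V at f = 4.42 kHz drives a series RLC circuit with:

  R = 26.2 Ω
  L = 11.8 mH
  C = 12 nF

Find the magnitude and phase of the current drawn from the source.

Step 1 — Angular frequency: ω = 2π·f = 2π·4420 = 2.777e+04 rad/s.
Step 2 — Component impedances:
  R: Z = R = 26.2 Ω
  L: Z = jωL = j·2.777e+04·0.0118 = 0 + j327.7 Ω
  C: Z = 1/(jωC) = -j/(ω·C) = 0 - j3001 Ω
Step 3 — Series combination: Z_total = R + L + C = 26.2 - j2673 Ω = 2673∠-89.4° Ω.
Step 4 — Source phasor: V = 117∠120.4° V = -59.21 + j100.9 V.
Step 5 — Ohm's law: I = V / Z_total = (-59.21 + j100.9) / (26.2 - j2673) = -0.03797 - j0.02178 A.
Step 6 — Convert to polar: |I| = 0.04377 A, ∠I = -150.2°.

I = 0.04377∠-150.2° A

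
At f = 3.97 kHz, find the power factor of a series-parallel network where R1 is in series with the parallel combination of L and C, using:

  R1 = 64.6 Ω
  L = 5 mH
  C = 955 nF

Step 1 — Angular frequency: ω = 2π·f = 2π·3970 = 2.494e+04 rad/s.
Step 2 — Component impedances:
  R1: Z = R = 64.6 Ω
  L: Z = jωL = j·2.494e+04·0.005 = 0 + j124.7 Ω
  C: Z = 1/(jωC) = -j/(ω·C) = 0 - j41.98 Ω
Step 3 — Parallel branch: L || C = 1/(1/L + 1/C) = 0 - j63.28 Ω.
Step 4 — Series with R1: Z_total = R1 + (L || C) = 64.6 - j63.28 Ω = 90.43∠-44.4° Ω.
Step 5 — Power factor: PF = cos(φ) = Re(Z)/|Z| = 64.6/90.43 = 0.7144.
Step 6 — Type: Im(Z) = -63.28 ⇒ leading (phase φ = -44.4°).

PF = 0.7144 (leading, φ = -44.4°)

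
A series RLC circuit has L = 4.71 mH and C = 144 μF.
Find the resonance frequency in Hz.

Step 1 — Resonance condition Im(Z)=0 gives ω₀ = 1/√(LC).
Step 2 — ω₀ = 1/√(0.00471·0.000144) = 1214 rad/s.
Step 3 — f₀ = ω₀/(2π) = 193.3 Hz.

f₀ = 193.3 Hz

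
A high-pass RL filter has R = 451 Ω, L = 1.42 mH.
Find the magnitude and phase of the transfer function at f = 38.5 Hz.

Step 1 — Angular frequency: ω = 2π·38.5 = 241.9 rad/s.
Step 2 — Transfer function: H(jω) = jωL/(R + jωL).
Step 3 — Numerator jωL = j·0.3435; denominator R + jωL = 451 + j0.3435.
Step 4 — H = 5.801e-07 + j0.0007616.
Step 5 — Magnitude: |H| = 0.0007616 (-62.4 dB); phase: φ = 90.0°.

|H| = 0.0007616 (-62.4 dB), φ = 90.0°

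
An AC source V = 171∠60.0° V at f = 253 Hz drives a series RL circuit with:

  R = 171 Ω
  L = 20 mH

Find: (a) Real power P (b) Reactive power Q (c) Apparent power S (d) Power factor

Step 1 — Angular frequency: ω = 2π·f = 2π·253 = 1590 rad/s.
Step 2 — Component impedances:
  R: Z = R = 171 Ω
  L: Z = jωL = j·1590·0.02 = 0 + j31.79 Ω
Step 3 — Series combination: Z_total = R + L = 171 + j31.79 Ω = 173.9∠10.5° Ω.
Step 4 — Source phasor: V = 171∠60.0° V = 85.5 + j148.1 V.
Step 5 — Current: I = V / Z = 0.6389 + j0.7472 A = 0.9832∠49.5° A.
Step 6 — Complex power: S = V·I* = 165.3 + j30.73 VA.
Step 7 — Real power: P = Re(S) = 165.3 W.
Step 8 — Reactive power: Q = Im(S) = 30.73 VAR.
Step 9 — Apparent power: |S| = 168.1 VA.
Step 10 — Power factor: PF = P/|S| = 0.9832 (lagging).

(a) P = 165.3 W  (b) Q = 30.73 VAR  (c) S = 168.1 VA  (d) PF = 0.9832 (lagging)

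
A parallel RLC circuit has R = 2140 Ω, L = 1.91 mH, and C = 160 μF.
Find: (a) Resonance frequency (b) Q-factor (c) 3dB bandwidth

Step 1 — Resonance: ω₀ = 1/√(LC) = 1/√(0.00191·0.00016) = 1809 rad/s.
Step 2 — f₀ = ω₀/(2π) = 287.9 Hz.
Step 3 — Parallel Q: Q = R/(ω₀L) = 2140/(1809·0.00191) = 619.4.
Step 4 — Bandwidth: Δω = ω₀/Q = 2.921 rad/s; BW = Δω/(2π) = 0.4648 Hz.

(a) f₀ = 287.9 Hz  (b) Q = 619.4  (c) BW = 0.4648 Hz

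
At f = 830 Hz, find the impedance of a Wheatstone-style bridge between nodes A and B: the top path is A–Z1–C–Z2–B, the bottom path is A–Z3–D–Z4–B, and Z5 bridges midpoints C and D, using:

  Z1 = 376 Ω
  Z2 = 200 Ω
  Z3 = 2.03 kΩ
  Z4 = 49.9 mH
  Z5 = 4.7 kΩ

Step 1 — Angular frequency: ω = 2π·f = 2π·830 = 5215 rad/s.
Step 2 — Component impedances:
  Z1: Z = R = 376 Ω
  Z2: Z = R = 200 Ω
  Z3: Z = R = 2030 Ω
  Z4: Z = jωL = j·5215·0.0499 = 0 + j260.2 Ω
  Z5: Z = R = 4700 Ω
Step 3 — Bridge requires nodal analysis (the Z5 bridge couples midpoints C and D, so the two paths cannot be reduced to a simple series/parallel combination). Setting node B to ground and injecting 1 A at node A, the 3-node admittance system at A, C, D solves to V_A = Z_AB = 446 + j15.99 Ω = 446.3∠2.1° Ω.

Z = 446 + j15.99 Ω = 446.3∠2.1° Ω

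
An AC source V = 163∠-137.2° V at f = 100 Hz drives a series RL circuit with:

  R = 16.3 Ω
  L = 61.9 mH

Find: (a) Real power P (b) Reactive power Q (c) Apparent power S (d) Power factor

Step 1 — Angular frequency: ω = 2π·f = 2π·100 = 628.3 rad/s.
Step 2 — Component impedances:
  R: Z = R = 16.3 Ω
  L: Z = jωL = j·628.3·0.0619 = 0 + j38.89 Ω
Step 3 — Series combination: Z_total = R + L = 16.3 + j38.89 Ω = 42.17∠67.3° Ω.
Step 4 — Source phasor: V = 163∠-137.2° V = -119.6 - j110.7 V.
Step 5 — Current: I = V / Z = -3.518 + j1.601 A = 3.865∠155.5° A.
Step 6 — Complex power: S = V·I* = 243.5 + j581.1 VA.
Step 7 — Real power: P = Re(S) = 243.5 W.
Step 8 — Reactive power: Q = Im(S) = 581.1 VAR.
Step 9 — Apparent power: |S| = 630 VA.
Step 10 — Power factor: PF = P/|S| = 0.3865 (lagging).

(a) P = 243.5 W  (b) Q = 581.1 VAR  (c) S = 630 VA  (d) PF = 0.3865 (lagging)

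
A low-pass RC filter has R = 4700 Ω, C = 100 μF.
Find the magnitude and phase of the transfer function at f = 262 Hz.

Step 1 — Angular frequency: ω = 2π·262 = 1646 rad/s.
Step 2 — Transfer function: H(jω) = 1/(1 + jωRC).
Step 3 — Denominator: 1 + jωRC = 1 + j·1646·4700·0.0001 = 1 + j773.7.
Step 4 — H = 1.67e-06 - j0.001292.
Step 5 — Magnitude: |H| = 0.001292 (-57.8 dB); phase: φ = -89.9°.

|H| = 0.001292 (-57.8 dB), φ = -89.9°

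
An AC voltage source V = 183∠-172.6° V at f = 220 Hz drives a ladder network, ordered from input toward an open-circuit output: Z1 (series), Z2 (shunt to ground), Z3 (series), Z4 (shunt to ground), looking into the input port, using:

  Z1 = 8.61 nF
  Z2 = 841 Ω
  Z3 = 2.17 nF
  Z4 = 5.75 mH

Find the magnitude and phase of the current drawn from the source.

Step 1 — Angular frequency: ω = 2π·f = 2π·220 = 1382 rad/s.
Step 2 — Component impedances:
  Z1: Z = 1/(jωC) = -j/(ω·C) = 0 - j8.402e+04 Ω
  Z2: Z = R = 841 Ω
  Z3: Z = 1/(jωC) = -j/(ω·C) = 0 - j3.334e+05 Ω
  Z4: Z = jωL = j·1382·0.00575 = 0 + j7.948 Ω
Step 3 — Ladder network (open output): work backward from the far end, alternating series and parallel combinations. Z_in = 841 - j8.402e+04 Ω = 8.403e+04∠-89.4° Ω.
Step 4 — Source phasor: V = 183∠-172.6° V = -181.5 - j23.57 V.
Step 5 — Ohm's law: I = V / Z_total = (-181.5 - j23.57) / (841 - j8.402e+04) = 0.0002589 - j0.002162 A.
Step 6 — Convert to polar: |I| = 0.002178 A, ∠I = -83.2°.

I = 0.002178∠-83.2° A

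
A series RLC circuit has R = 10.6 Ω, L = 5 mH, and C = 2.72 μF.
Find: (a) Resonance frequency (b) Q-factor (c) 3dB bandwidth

Step 1 — Resonance: ω₀ = 1/√(LC) = 1/√(0.005·2.72e-06) = 8575 rad/s.
Step 2 — f₀ = ω₀/(2π) = 1365 Hz.
Step 3 — Series Q: Q = ω₀L/R = 8575·0.005/10.6 = 4.045.
Step 4 — Bandwidth: Δω = ω₀/Q = 2120 rad/s; BW = Δω/(2π) = 337.4 Hz.

(a) f₀ = 1365 Hz  (b) Q = 4.045  (c) BW = 337.4 Hz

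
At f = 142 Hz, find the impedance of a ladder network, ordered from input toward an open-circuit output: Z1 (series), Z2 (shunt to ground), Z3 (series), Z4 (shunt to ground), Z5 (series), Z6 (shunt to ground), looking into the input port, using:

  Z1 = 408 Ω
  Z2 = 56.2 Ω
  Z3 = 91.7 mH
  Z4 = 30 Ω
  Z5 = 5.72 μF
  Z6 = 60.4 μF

Step 1 — Angular frequency: ω = 2π·f = 2π·142 = 892.2 rad/s.
Step 2 — Component impedances:
  Z1: Z = R = 408 Ω
  Z2: Z = R = 56.2 Ω
  Z3: Z = jωL = j·892.2·0.0917 = 0 + j81.82 Ω
  Z4: Z = R = 30 Ω
  Z5: Z = 1/(jωC) = -j/(ω·C) = 0 - j195.9 Ω
  Z6: Z = 1/(jωC) = -j/(ω·C) = 0 - j18.56 Ω
Step 3 — Ladder network (open output): work backward from the far end, alternating series and parallel combinations. Z_in = 444 + j18.36 Ω = 444.4∠2.4° Ω.

Z = 444 + j18.36 Ω = 444.4∠2.4° Ω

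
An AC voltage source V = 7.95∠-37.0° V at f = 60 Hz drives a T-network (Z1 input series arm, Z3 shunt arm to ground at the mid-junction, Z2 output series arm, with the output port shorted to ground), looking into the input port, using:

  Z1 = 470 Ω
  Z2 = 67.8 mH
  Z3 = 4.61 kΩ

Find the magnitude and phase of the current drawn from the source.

Step 1 — Angular frequency: ω = 2π·f = 2π·60 = 377 rad/s.
Step 2 — Component impedances:
  Z1: Z = R = 470 Ω
  Z2: Z = jωL = j·377·0.0678 = 0 + j25.56 Ω
  Z3: Z = R = 4610 Ω
Step 3 — With the output port shorted to ground, the output series arm Z2 runs from the junction to ground; the shunt arm Z3 also runs from the junction to ground. They appear in parallel: Z3 || Z2 = 0.1417 + j25.56 Ω.
Step 4 — Series with input arm Z1: Z_in = Z1 + (Z3 || Z2) = 470.1 + j25.56 Ω = 470.8∠3.1° Ω.
Step 5 — Source phasor: V = 7.95∠-37.0° V = 6.349 - j4.784 V.
Step 6 — Ohm's law: I = V / Z_total = (6.349 - j4.784) / (470.1 + j25.56) = 0.01291 - j0.01088 A.
Step 7 — Convert to polar: |I| = 0.01688 A, ∠I = -40.1°.

I = 0.01688∠-40.1° A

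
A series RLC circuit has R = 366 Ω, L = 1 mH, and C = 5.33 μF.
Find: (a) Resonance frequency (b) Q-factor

Step 1 — Resonance condition Im(Z)=0 gives ω₀ = 1/√(LC).
Step 2 — ω₀ = 1/√(0.001·5.33e-06) = 1.37e+04 rad/s.
Step 3 — f₀ = ω₀/(2π) = 2180 Hz.
Step 4 — Series Q: Q = ω₀L/R = 1.37e+04·0.001/366 = 0.03742.

(a) f₀ = 2180 Hz  (b) Q = 0.03742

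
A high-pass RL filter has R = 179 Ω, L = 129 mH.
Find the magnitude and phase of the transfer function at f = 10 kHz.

Step 1 — Angular frequency: ω = 2π·1e+04 = 6.283e+04 rad/s.
Step 2 — Transfer function: H(jω) = jωL/(R + jωL).
Step 3 — Numerator jωL = j·8105; denominator R + jωL = 179 + j8105.
Step 4 — H = 0.9995 + j0.02207.
Step 5 — Magnitude: |H| = 0.9998 (-0.0 dB); phase: φ = 1.3°.

|H| = 0.9998 (-0.0 dB), φ = 1.3°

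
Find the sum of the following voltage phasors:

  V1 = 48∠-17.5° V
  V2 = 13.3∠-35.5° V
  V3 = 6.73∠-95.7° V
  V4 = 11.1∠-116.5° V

Step 1 — Convert each phasor to rectangular form:
  V1 = 48·(cos(-17.5°) + j·sin(-17.5°)) = 45.78 - j14.43 V
  V2 = 13.3·(cos(-35.5°) + j·sin(-35.5°)) = 10.83 - j7.723 V
  V3 = 6.73·(cos(-95.7°) + j·sin(-95.7°)) = -0.6684 - j6.697 V
  V4 = 11.1·(cos(-116.5°) + j·sin(-116.5°)) = -4.953 - j9.934 V
Step 2 — Sum components: V_total = 50.98 - j38.79 V.
Step 3 — Convert to polar: |V_total| = 64.06 V, ∠V_total = -37.3°.

V_total = 64.06∠-37.3° V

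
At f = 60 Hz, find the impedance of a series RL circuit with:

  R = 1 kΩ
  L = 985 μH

Step 1 — Angular frequency: ω = 2π·f = 2π·60 = 377 rad/s.
Step 2 — Component impedances:
  R: Z = R = 1000 Ω
  L: Z = jωL = j·377·0.000985 = 0 + j0.3713 Ω
Step 3 — Series combination: Z_total = R + L = 1000 + j0.3713 Ω = 1000∠0.0° Ω.

Z = 1000 + j0.3713 Ω = 1000∠0.0° Ω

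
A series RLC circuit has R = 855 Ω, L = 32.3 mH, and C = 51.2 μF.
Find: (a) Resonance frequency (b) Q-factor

Step 1 — Resonance condition Im(Z)=0 gives ω₀ = 1/√(LC).
Step 2 — ω₀ = 1/√(0.0323·5.12e-05) = 777.6 rad/s.
Step 3 — f₀ = ω₀/(2π) = 123.8 Hz.
Step 4 — Series Q: Q = ω₀L/R = 777.6·0.0323/855 = 0.02938.

(a) f₀ = 123.8 Hz  (b) Q = 0.02938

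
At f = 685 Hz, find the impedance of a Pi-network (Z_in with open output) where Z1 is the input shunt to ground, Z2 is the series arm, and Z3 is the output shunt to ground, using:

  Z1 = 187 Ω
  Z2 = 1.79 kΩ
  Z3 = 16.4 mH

Step 1 — Angular frequency: ω = 2π·f = 2π·685 = 4304 rad/s.
Step 2 — Component impedances:
  Z1: Z = R = 187 Ω
  Z2: Z = R = 1790 Ω
  Z3: Z = jωL = j·4304·0.0164 = 0 + j70.59 Ω
Step 3 — With open output, the series arm Z2 and the output shunt Z3 appear in series to ground: Z2 + Z3 = 1790 + j70.59 Ω.
Step 4 — Parallel with input shunt Z1: Z_in = Z1 || (Z2 + Z3) = 169.3 + j0.6307 Ω = 169.3∠0.2° Ω.

Z = 169.3 + j0.6307 Ω = 169.3∠0.2° Ω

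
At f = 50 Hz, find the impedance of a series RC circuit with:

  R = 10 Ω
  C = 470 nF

Step 1 — Angular frequency: ω = 2π·f = 2π·50 = 314.2 rad/s.
Step 2 — Component impedances:
  R: Z = R = 10 Ω
  C: Z = 1/(jωC) = -j/(ω·C) = 0 - j6773 Ω
Step 3 — Series combination: Z_total = R + C = 10 - j6773 Ω = 6773∠-89.9° Ω.

Z = 10 - j6773 Ω = 6773∠-89.9° Ω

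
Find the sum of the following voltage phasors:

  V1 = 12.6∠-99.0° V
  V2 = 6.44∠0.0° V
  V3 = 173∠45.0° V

Step 1 — Convert each phasor to rectangular form:
  V1 = 12.6·(cos(-99.0°) + j·sin(-99.0°)) = -1.971 - j12.44 V
  V2 = 6.44·(cos(0.0°) + j·sin(0.0°)) = 6.44 V
  V3 = 173·(cos(45.0°) + j·sin(45.0°)) = 122.3 + j122.3 V
Step 2 — Sum components: V_total = 126.8 + j109.9 V.
Step 3 — Convert to polar: |V_total| = 167.8 V, ∠V_total = 40.9°.

V_total = 167.8∠40.9° V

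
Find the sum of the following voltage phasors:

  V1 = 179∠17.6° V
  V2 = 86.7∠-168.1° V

Step 1 — Convert each phasor to rectangular form:
  V1 = 179·(cos(17.6°) + j·sin(17.6°)) = 170.6 + j54.12 V
  V2 = 86.7·(cos(-168.1°) + j·sin(-168.1°)) = -84.84 - j17.88 V
Step 2 — Sum components: V_total = 85.78 + j36.25 V.
Step 3 — Convert to polar: |V_total| = 93.13 V, ∠V_total = 22.9°.

V_total = 93.13∠22.9° V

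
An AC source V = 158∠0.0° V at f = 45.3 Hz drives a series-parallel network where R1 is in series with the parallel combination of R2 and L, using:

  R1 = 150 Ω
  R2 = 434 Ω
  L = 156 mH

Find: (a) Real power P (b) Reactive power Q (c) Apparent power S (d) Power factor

Step 1 — Angular frequency: ω = 2π·f = 2π·45.3 = 284.6 rad/s.
Step 2 — Component impedances:
  R1: Z = R = 150 Ω
  R2: Z = R = 434 Ω
  L: Z = jωL = j·284.6·0.156 = 0 + j44.4 Ω
Step 3 — Parallel branch: R2 || L = 1/(1/R2 + 1/L) = 4.496 + j43.94 Ω.
Step 4 — Series with R1: Z_total = R1 + (R2 || L) = 154.5 + j43.94 Ω = 160.6∠15.9° Ω.
Step 5 — Source phasor: V = 158∠0.0° V = 158 V.
Step 6 — Current: I = V / Z = 0.9461 - j0.2691 A = 0.9837∠-15.9° A.
Step 7 — Complex power: S = V·I* = 149.5 + j42.52 VA.
Step 8 — Real power: P = Re(S) = 149.5 W.
Step 9 — Reactive power: Q = Im(S) = 42.52 VAR.
Step 10 — Apparent power: |S| = 155.4 VA.
Step 11 — Power factor: PF = P/|S| = 0.9619 (lagging).

(a) P = 149.5 W  (b) Q = 42.52 VAR  (c) S = 155.4 VA  (d) PF = 0.9619 (lagging)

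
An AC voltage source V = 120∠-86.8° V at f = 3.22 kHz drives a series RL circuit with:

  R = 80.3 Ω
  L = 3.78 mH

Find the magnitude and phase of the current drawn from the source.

Step 1 — Angular frequency: ω = 2π·f = 2π·3220 = 2.023e+04 rad/s.
Step 2 — Component impedances:
  R: Z = R = 80.3 Ω
  L: Z = jωL = j·2.023e+04·0.00378 = 0 + j76.48 Ω
Step 3 — Series combination: Z_total = R + L = 80.3 + j76.48 Ω = 110.9∠43.6° Ω.
Step 4 — Source phasor: V = 120∠-86.8° V = 6.699 - j119.8 V.
Step 5 — Ohm's law: I = V / Z_total = (6.699 - j119.8) / (80.3 + j76.48) = -0.7014 - j0.8241 A.
Step 6 — Convert to polar: |I| = 1.082 A, ∠I = -130.4°.

I = 1.082∠-130.4° A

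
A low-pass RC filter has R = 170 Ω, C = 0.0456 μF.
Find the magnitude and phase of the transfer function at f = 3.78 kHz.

Step 1 — Angular frequency: ω = 2π·3780 = 2.375e+04 rad/s.
Step 2 — Transfer function: H(jω) = 1/(1 + jωRC).
Step 3 — Denominator: 1 + jωRC = 1 + j·2.375e+04·170·4.56e-08 = 1 + j0.1841.
Step 4 — H = 0.9672 - j0.1781.
Step 5 — Magnitude: |H| = 0.9835 (-0.1 dB); phase: φ = -10.4°.

|H| = 0.9835 (-0.1 dB), φ = -10.4°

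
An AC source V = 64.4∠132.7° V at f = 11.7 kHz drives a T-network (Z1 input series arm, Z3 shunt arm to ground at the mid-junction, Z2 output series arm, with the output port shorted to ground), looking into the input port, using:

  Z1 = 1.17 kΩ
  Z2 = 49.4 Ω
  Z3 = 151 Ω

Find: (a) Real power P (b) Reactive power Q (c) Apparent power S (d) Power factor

Step 1 — Angular frequency: ω = 2π·f = 2π·1.17e+04 = 7.351e+04 rad/s.
Step 2 — Component impedances:
  Z1: Z = R = 1170 Ω
  Z2: Z = R = 49.4 Ω
  Z3: Z = R = 151 Ω
Step 3 — With the output port shorted to ground, the output series arm Z2 runs from the junction to ground; the shunt arm Z3 also runs from the junction to ground. They appear in parallel: Z3 || Z2 = 37.22 Ω.
Step 4 — Series with input arm Z1: Z_in = Z1 + (Z3 || Z2) = 1207 Ω = 1207∠0.0° Ω.
Step 5 — Source phasor: V = 64.4∠132.7° V = -43.67 + j47.33 V.
Step 6 — Current: I = V / Z = -0.03618 + j0.0392 A = 0.05335∠132.7° A.
Step 7 — Complex power: S = V·I* = 3.435 VA.
Step 8 — Real power: P = Re(S) = 3.435 W.
Step 9 — Reactive power: Q = Im(S) = 0 VAR.
Step 10 — Apparent power: |S| = 3.435 VA.
Step 11 — Power factor: PF = P/|S| = 1 (unity).

(a) P = 3.435 W  (b) Q = 0 VAR  (c) S = 3.435 VA  (d) PF = 1 (unity)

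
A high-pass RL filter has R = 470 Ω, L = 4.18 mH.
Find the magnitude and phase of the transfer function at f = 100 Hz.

Step 1 — Angular frequency: ω = 2π·100 = 628.3 rad/s.
Step 2 — Transfer function: H(jω) = jωL/(R + jωL).
Step 3 — Numerator jωL = j·2.626; denominator R + jωL = 470 + j2.626.
Step 4 — H = 3.123e-05 + j0.005588.
Step 5 — Magnitude: |H| = 0.005588 (-45.1 dB); phase: φ = 89.7°.

|H| = 0.005588 (-45.1 dB), φ = 89.7°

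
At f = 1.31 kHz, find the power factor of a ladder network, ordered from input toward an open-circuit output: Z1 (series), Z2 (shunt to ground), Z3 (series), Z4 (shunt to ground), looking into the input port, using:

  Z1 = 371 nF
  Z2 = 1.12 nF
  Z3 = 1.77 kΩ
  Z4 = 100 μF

Step 1 — Angular frequency: ω = 2π·f = 2π·1310 = 8231 rad/s.
Step 2 — Component impedances:
  Z1: Z = 1/(jωC) = -j/(ω·C) = 0 - j327.5 Ω
  Z2: Z = 1/(jωC) = -j/(ω·C) = 0 - j1.085e+05 Ω
  Z3: Z = R = 1770 Ω
  Z4: Z = 1/(jωC) = -j/(ω·C) = 0 - j1.215 Ω
Step 3 — Ladder network (open output): work backward from the far end, alternating series and parallel combinations. Z_in = 1769 - j357.6 Ω = 1805∠-11.4° Ω.
Step 4 — Power factor: PF = cos(φ) = Re(Z)/|Z| = 1769.5/1805.3 = 0.9802.
Step 5 — Type: Im(Z) = -357.6 ⇒ leading (phase φ = -11.4°).

PF = 0.9802 (leading, φ = -11.4°)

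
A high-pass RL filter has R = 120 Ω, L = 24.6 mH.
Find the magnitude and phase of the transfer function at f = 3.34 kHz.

Step 1 — Angular frequency: ω = 2π·3340 = 2.099e+04 rad/s.
Step 2 — Transfer function: H(jω) = jωL/(R + jωL).
Step 3 — Numerator jωL = j·516.3; denominator R + jωL = 120 + j516.3.
Step 4 — H = 0.9487 + j0.2205.
Step 5 — Magnitude: |H| = 0.974 (-0.2 dB); phase: φ = 13.1°.

|H| = 0.974 (-0.2 dB), φ = 13.1°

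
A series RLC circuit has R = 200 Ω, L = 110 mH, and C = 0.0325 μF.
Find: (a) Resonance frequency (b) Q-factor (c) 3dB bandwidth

Step 1 — Resonance: ω₀ = 1/√(LC) = 1/√(0.11·3.25e-08) = 1.672e+04 rad/s.
Step 2 — f₀ = ω₀/(2π) = 2662 Hz.
Step 3 — Series Q: Q = ω₀L/R = 1.672e+04·0.11/200 = 9.199.
Step 4 — Bandwidth: Δω = ω₀/Q = 1818 rad/s; BW = Δω/(2π) = 289.4 Hz.

(a) f₀ = 2662 Hz  (b) Q = 9.199  (c) BW = 289.4 Hz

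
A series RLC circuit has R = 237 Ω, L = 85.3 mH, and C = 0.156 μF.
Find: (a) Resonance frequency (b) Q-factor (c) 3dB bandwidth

Step 1 — Resonance condition Im(Z)=0 gives ω₀ = 1/√(LC).
Step 2 — ω₀ = 1/√(0.0853·1.56e-07) = 8669 rad/s.
Step 3 — f₀ = ω₀/(2π) = 1380 Hz.
Step 4 — Series Q: Q = ω₀L/R = 8669·0.0853/237 = 3.12.
Step 5 — 3dB bandwidth: Δω = ω₀/Q = 2778 rad/s; BW = Δω/(2π) = 442.2 Hz.

(a) f₀ = 1380 Hz  (b) Q = 3.12  (c) BW = 442.2 Hz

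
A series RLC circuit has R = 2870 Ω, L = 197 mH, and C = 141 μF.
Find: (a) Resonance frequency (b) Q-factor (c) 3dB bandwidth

Step 1 — Resonance: ω₀ = 1/√(LC) = 1/√(0.197·0.000141) = 189.7 rad/s.
Step 2 — f₀ = ω₀/(2π) = 30.2 Hz.
Step 3 — Series Q: Q = ω₀L/R = 189.7·0.197/2870 = 0.01302.
Step 4 — Bandwidth: Δω = ω₀/Q = 1.457e+04 rad/s; BW = Δω/(2π) = 2319 Hz.

(a) f₀ = 30.2 Hz  (b) Q = 0.01302  (c) BW = 2319 Hz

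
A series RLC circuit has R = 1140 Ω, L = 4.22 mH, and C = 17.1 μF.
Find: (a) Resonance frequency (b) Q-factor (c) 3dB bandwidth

Step 1 — Resonance: ω₀ = 1/√(LC) = 1/√(0.00422·1.71e-05) = 3723 rad/s.
Step 2 — f₀ = ω₀/(2π) = 592.5 Hz.
Step 3 — Series Q: Q = ω₀L/R = 3723·0.00422/1140 = 0.01378.
Step 4 — Bandwidth: Δω = ω₀/Q = 2.701e+05 rad/s; BW = Δω/(2π) = 4.299e+04 Hz.

(a) f₀ = 592.5 Hz  (b) Q = 0.01378  (c) BW = 4.299e+04 Hz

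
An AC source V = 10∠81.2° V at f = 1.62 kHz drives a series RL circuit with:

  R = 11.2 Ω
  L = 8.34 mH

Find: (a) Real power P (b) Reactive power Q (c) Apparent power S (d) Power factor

Step 1 — Angular frequency: ω = 2π·f = 2π·1620 = 1.018e+04 rad/s.
Step 2 — Component impedances:
  R: Z = R = 11.2 Ω
  L: Z = jωL = j·1.018e+04·0.00834 = 0 + j84.89 Ω
Step 3 — Series combination: Z_total = R + L = 11.2 + j84.89 Ω = 85.63∠82.5° Ω.
Step 4 — Source phasor: V = 10∠81.2° V = 1.53 + j9.882 V.
Step 5 — Current: I = V / Z = 0.1168 - j0.002617 A = 0.1168∠-1.3° A.
Step 6 — Complex power: S = V·I* = 0.1528 + j1.158 VA.
Step 7 — Real power: P = Re(S) = 0.1528 W.
Step 8 — Reactive power: Q = Im(S) = 1.158 VAR.
Step 9 — Apparent power: |S| = 1.168 VA.
Step 10 — Power factor: PF = P/|S| = 0.1308 (lagging).

(a) P = 0.1528 W  (b) Q = 1.158 VAR  (c) S = 1.168 VA  (d) PF = 0.1308 (lagging)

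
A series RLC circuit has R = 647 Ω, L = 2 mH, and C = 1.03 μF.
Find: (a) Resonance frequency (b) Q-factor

Step 1 — Resonance condition Im(Z)=0 gives ω₀ = 1/√(LC).
Step 2 — ω₀ = 1/√(0.002·1.03e-06) = 2.203e+04 rad/s.
Step 3 — f₀ = ω₀/(2π) = 3507 Hz.
Step 4 — Series Q: Q = ω₀L/R = 2.203e+04·0.002/647 = 0.06811.

(a) f₀ = 3507 Hz  (b) Q = 0.06811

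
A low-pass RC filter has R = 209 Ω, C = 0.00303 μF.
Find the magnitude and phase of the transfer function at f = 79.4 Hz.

Step 1 — Angular frequency: ω = 2π·79.4 = 498.9 rad/s.
Step 2 — Transfer function: H(jω) = 1/(1 + jωRC).
Step 3 — Denominator: 1 + jωRC = 1 + j·498.9·209·3.03e-09 = 1 + j0.0003159.
Step 4 — H = 1 - j0.0003159.
Step 5 — Magnitude: |H| = 1 (-0.0 dB); phase: φ = -0.0°.

|H| = 1 (-0.0 dB), φ = -0.0°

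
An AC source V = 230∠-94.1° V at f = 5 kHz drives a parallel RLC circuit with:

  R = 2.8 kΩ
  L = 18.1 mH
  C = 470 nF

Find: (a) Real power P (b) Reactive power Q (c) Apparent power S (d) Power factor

Step 1 — Angular frequency: ω = 2π·f = 2π·5000 = 3.142e+04 rad/s.
Step 2 — Component impedances:
  R: Z = R = 2800 Ω
  L: Z = jωL = j·3.142e+04·0.0181 = 0 + j568.6 Ω
  C: Z = 1/(jωC) = -j/(ω·C) = 0 - j67.73 Ω
Step 3 — Parallel combination: 1/Z_total = 1/R + 1/L + 1/C; Z_total = 2.109 - j76.82 Ω = 76.85∠-88.4° Ω.
Step 4 — Source phasor: V = 230∠-94.1° V = -16.44 - j229.4 V.
Step 5 — Current: I = V / Z = 2.978 - j0.2958 A = 2.993∠-5.7° A.
Step 6 — Complex power: S = V·I* = 18.89 - j688.1 VA.
Step 7 — Real power: P = Re(S) = 18.89 W.
Step 8 — Reactive power: Q = Im(S) = -688.1 VAR.
Step 9 — Apparent power: |S| = 688.3 VA.
Step 10 — Power factor: PF = P/|S| = 0.02745 (leading).

(a) P = 18.89 W  (b) Q = -688.1 VAR  (c) S = 688.3 VA  (d) PF = 0.02745 (leading)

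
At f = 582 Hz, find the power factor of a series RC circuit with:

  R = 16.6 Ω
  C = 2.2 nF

Step 1 — Angular frequency: ω = 2π·f = 2π·582 = 3657 rad/s.
Step 2 — Component impedances:
  R: Z = R = 16.6 Ω
  C: Z = 1/(jωC) = -j/(ω·C) = 0 - j1.243e+05 Ω
Step 3 — Series combination: Z_total = R + C = 16.6 - j1.243e+05 Ω = 1.243e+05∠-90.0° Ω.
Step 4 — Power factor: PF = cos(φ) = Re(Z)/|Z| = 16.6/1.243e+05 = 0.0001335.
Step 5 — Type: Im(Z) = -1.243e+05 ⇒ leading (phase φ = -90.0°).

PF = 0.0001335 (leading, φ = -90.0°)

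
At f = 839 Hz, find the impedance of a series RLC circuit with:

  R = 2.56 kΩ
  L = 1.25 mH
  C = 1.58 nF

Step 1 — Angular frequency: ω = 2π·f = 2π·839 = 5272 rad/s.
Step 2 — Component impedances:
  R: Z = R = 2560 Ω
  L: Z = jωL = j·5272·0.00125 = 0 + j6.589 Ω
  C: Z = 1/(jωC) = -j/(ω·C) = 0 - j1.201e+05 Ω
Step 3 — Series combination: Z_total = R + L + C = 2560 - j1.201e+05 Ω = 1.201e+05∠-88.8° Ω.

Z = 2560 - j1.201e+05 Ω = 1.201e+05∠-88.8° Ω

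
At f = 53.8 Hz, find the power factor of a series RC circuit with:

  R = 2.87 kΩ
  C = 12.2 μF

Step 1 — Angular frequency: ω = 2π·f = 2π·53.8 = 338 rad/s.
Step 2 — Component impedances:
  R: Z = R = 2870 Ω
  C: Z = 1/(jωC) = -j/(ω·C) = 0 - j242.5 Ω
Step 3 — Series combination: Z_total = R + C = 2870 - j242.5 Ω = 2880∠-4.8° Ω.
Step 4 — Power factor: PF = cos(φ) = Re(Z)/|Z| = 2870/2880.23 = 0.9964.
Step 5 — Type: Im(Z) = -242.5 ⇒ leading (phase φ = -4.8°).

PF = 0.9964 (leading, φ = -4.8°)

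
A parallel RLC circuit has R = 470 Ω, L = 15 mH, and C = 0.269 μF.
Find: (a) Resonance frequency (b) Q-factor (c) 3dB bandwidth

Step 1 — Resonance: ω₀ = 1/√(LC) = 1/√(0.015·2.69e-07) = 1.574e+04 rad/s.
Step 2 — f₀ = ω₀/(2π) = 2506 Hz.
Step 3 — Parallel Q: Q = R/(ω₀L) = 470/(1.574e+04·0.015) = 1.99.
Step 4 — Bandwidth: Δω = ω₀/Q = 7910 rad/s; BW = Δω/(2π) = 1259 Hz.

(a) f₀ = 2506 Hz  (b) Q = 1.99  (c) BW = 1259 Hz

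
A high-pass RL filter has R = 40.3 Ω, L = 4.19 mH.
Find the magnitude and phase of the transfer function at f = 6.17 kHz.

Step 1 — Angular frequency: ω = 2π·6170 = 3.877e+04 rad/s.
Step 2 — Transfer function: H(jω) = jωL/(R + jωL).
Step 3 — Numerator jωL = j·162.4; denominator R + jωL = 40.3 + j162.4.
Step 4 — H = 0.942 + j0.2337.
Step 5 — Magnitude: |H| = 0.9706 (-0.3 dB); phase: φ = 13.9°.

|H| = 0.9706 (-0.3 dB), φ = 13.9°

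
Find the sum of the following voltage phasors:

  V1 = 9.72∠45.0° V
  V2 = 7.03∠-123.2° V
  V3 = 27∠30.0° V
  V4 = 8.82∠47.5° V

Step 1 — Convert each phasor to rectangular form:
  V1 = 9.72·(cos(45.0°) + j·sin(45.0°)) = 6.873 + j6.873 V
  V2 = 7.03·(cos(-123.2°) + j·sin(-123.2°)) = -3.849 - j5.882 V
  V3 = 27·(cos(30.0°) + j·sin(30.0°)) = 23.38 + j13.5 V
  V4 = 8.82·(cos(47.5°) + j·sin(47.5°)) = 5.959 + j6.503 V
Step 2 — Sum components: V_total = 32.37 + j20.99 V.
Step 3 — Convert to polar: |V_total| = 38.58 V, ∠V_total = 33.0°.

V_total = 38.58∠33.0° V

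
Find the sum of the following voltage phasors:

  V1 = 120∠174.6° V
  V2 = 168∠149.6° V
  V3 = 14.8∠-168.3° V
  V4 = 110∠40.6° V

Step 1 — Convert each phasor to rectangular form:
  V1 = 120·(cos(174.6°) + j·sin(174.6°)) = -119.5 + j11.29 V
  V2 = 168·(cos(149.6°) + j·sin(149.6°)) = -144.9 + j85.01 V
  V3 = 14.8·(cos(-168.3°) + j·sin(-168.3°)) = -14.49 - j3.001 V
  V4 = 110·(cos(40.6°) + j·sin(40.6°)) = 83.52 + j71.59 V
Step 2 — Sum components: V_total = -195.3 + j164.9 V.
Step 3 — Convert to polar: |V_total| = 255.6 V, ∠V_total = 139.8°.

V_total = 255.6∠139.8° V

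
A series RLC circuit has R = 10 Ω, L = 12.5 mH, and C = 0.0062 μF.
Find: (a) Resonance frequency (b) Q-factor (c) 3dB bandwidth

Step 1 — Resonance: ω₀ = 1/√(LC) = 1/√(0.0125·6.2e-09) = 1.136e+05 rad/s.
Step 2 — f₀ = ω₀/(2π) = 1.808e+04 Hz.
Step 3 — Series Q: Q = ω₀L/R = 1.136e+05·0.0125/10 = 142.
Step 4 — Bandwidth: Δω = ω₀/Q = 800 rad/s; BW = Δω/(2π) = 127.3 Hz.

(a) f₀ = 1.808e+04 Hz  (b) Q = 142  (c) BW = 127.3 Hz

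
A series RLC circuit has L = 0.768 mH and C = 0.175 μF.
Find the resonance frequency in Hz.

Step 1 — Resonance condition Im(Z)=0 gives ω₀ = 1/√(LC).
Step 2 — ω₀ = 1/√(0.000768·1.75e-07) = 8.626e+04 rad/s.
Step 3 — f₀ = ω₀/(2π) = 1.373e+04 Hz.

f₀ = 1.373e+04 Hz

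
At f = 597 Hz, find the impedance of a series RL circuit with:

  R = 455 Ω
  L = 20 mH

Step 1 — Angular frequency: ω = 2π·f = 2π·597 = 3751 rad/s.
Step 2 — Component impedances:
  R: Z = R = 455 Ω
  L: Z = jωL = j·3751·0.02 = 0 + j75.02 Ω
Step 3 — Series combination: Z_total = R + L = 455 + j75.02 Ω = 461.1∠9.4° Ω.

Z = 455 + j75.02 Ω = 461.1∠9.4° Ω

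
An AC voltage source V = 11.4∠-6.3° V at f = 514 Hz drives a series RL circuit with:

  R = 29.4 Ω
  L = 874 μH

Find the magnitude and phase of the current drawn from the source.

Step 1 — Angular frequency: ω = 2π·f = 2π·514 = 3230 rad/s.
Step 2 — Component impedances:
  R: Z = R = 29.4 Ω
  L: Z = jωL = j·3230·0.000874 = 0 + j2.823 Ω
Step 3 — Series combination: Z_total = R + L = 29.4 + j2.823 Ω = 29.54∠5.5° Ω.
Step 4 — Source phasor: V = 11.4∠-6.3° V = 11.33 - j1.251 V.
Step 5 — Ohm's law: I = V / Z_total = (11.33 - j1.251) / (29.4 + j2.823) = 0.3778 - j0.07883 A.
Step 6 — Convert to polar: |I| = 0.386 A, ∠I = -11.8°.

I = 0.386∠-11.8° A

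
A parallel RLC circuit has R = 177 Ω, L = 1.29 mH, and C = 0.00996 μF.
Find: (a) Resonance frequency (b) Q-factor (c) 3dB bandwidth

Step 1 — Resonance: ω₀ = 1/√(LC) = 1/√(0.00129·9.96e-09) = 2.79e+05 rad/s.
Step 2 — f₀ = ω₀/(2π) = 4.44e+04 Hz.
Step 3 — Parallel Q: Q = R/(ω₀L) = 177/(2.79e+05·0.00129) = 0.4918.
Step 4 — Bandwidth: Δω = ω₀/Q = 5.672e+05 rad/s; BW = Δω/(2π) = 9.028e+04 Hz.

(a) f₀ = 4.44e+04 Hz  (b) Q = 0.4918  (c) BW = 9.028e+04 Hz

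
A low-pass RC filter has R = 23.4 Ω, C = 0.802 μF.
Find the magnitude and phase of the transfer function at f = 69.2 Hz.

Step 1 — Angular frequency: ω = 2π·69.2 = 434.8 rad/s.
Step 2 — Transfer function: H(jω) = 1/(1 + jωRC).
Step 3 — Denominator: 1 + jωRC = 1 + j·434.8·23.4·8.02e-07 = 1 + j0.00816.
Step 4 — H = 0.9999 - j0.008159.
Step 5 — Magnitude: |H| = 1 (-0.0 dB); phase: φ = -0.5°.

|H| = 1 (-0.0 dB), φ = -0.5°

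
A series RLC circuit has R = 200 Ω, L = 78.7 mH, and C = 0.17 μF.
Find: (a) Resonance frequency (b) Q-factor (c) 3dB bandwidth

Step 1 — Resonance: ω₀ = 1/√(LC) = 1/√(0.0787·1.7e-07) = 8645 rad/s.
Step 2 — f₀ = ω₀/(2π) = 1376 Hz.
Step 3 — Series Q: Q = ω₀L/R = 8645·0.0787/200 = 3.402.
Step 4 — Bandwidth: Δω = ω₀/Q = 2541 rad/s; BW = Δω/(2π) = 404.5 Hz.

(a) f₀ = 1376 Hz  (b) Q = 3.402  (c) BW = 404.5 Hz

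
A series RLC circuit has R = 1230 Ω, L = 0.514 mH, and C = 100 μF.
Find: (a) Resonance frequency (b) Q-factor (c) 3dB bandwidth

Step 1 — Resonance: ω₀ = 1/√(LC) = 1/√(0.000514·0.0001) = 4411 rad/s.
Step 2 — f₀ = ω₀/(2π) = 702 Hz.
Step 3 — Series Q: Q = ω₀L/R = 4411·0.000514/1230 = 0.001843.
Step 4 — Bandwidth: Δω = ω₀/Q = 2.393e+06 rad/s; BW = Δω/(2π) = 3.809e+05 Hz.

(a) f₀ = 702 Hz  (b) Q = 0.001843  (c) BW = 3.809e+05 Hz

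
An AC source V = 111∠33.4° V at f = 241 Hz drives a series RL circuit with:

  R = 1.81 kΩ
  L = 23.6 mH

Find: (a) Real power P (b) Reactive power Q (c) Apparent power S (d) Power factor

Step 1 — Angular frequency: ω = 2π·f = 2π·241 = 1514 rad/s.
Step 2 — Component impedances:
  R: Z = R = 1810 Ω
  L: Z = jωL = j·1514·0.0236 = 0 + j35.74 Ω
Step 3 — Series combination: Z_total = R + L = 1810 + j35.74 Ω = 1810∠1.1° Ω.
Step 4 — Source phasor: V = 111∠33.4° V = 92.67 + j61.1 V.
Step 5 — Current: I = V / Z = 0.05184 + j0.03274 A = 0.06131∠32.3° A.
Step 6 — Complex power: S = V·I* = 6.805 + j0.1343 VA.
Step 7 — Real power: P = Re(S) = 6.805 W.
Step 8 — Reactive power: Q = Im(S) = 0.1343 VAR.
Step 9 — Apparent power: |S| = 6.806 VA.
Step 10 — Power factor: PF = P/|S| = 0.9998 (lagging).

(a) P = 6.805 W  (b) Q = 0.1343 VAR  (c) S = 6.806 VA  (d) PF = 0.9998 (lagging)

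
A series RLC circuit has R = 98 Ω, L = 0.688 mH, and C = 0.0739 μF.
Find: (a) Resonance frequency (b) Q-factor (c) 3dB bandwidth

Step 1 — Resonance: ω₀ = 1/√(LC) = 1/√(0.000688·7.39e-08) = 1.402e+05 rad/s.
Step 2 — f₀ = ω₀/(2π) = 2.232e+04 Hz.
Step 3 — Series Q: Q = ω₀L/R = 1.402e+05·0.000688/98 = 0.9846.
Step 4 — Bandwidth: Δω = ω₀/Q = 1.424e+05 rad/s; BW = Δω/(2π) = 2.267e+04 Hz.

(a) f₀ = 2.232e+04 Hz  (b) Q = 0.9846  (c) BW = 2.267e+04 Hz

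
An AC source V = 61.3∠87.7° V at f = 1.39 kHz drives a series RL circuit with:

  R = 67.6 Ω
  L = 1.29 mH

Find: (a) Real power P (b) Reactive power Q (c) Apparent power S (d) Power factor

Step 1 — Angular frequency: ω = 2π·f = 2π·1390 = 8734 rad/s.
Step 2 — Component impedances:
  R: Z = R = 67.6 Ω
  L: Z = jωL = j·8734·0.00129 = 0 + j11.27 Ω
Step 3 — Series combination: Z_total = R + L = 67.6 + j11.27 Ω = 68.53∠9.5° Ω.
Step 4 — Source phasor: V = 61.3∠87.7° V = 2.46 + j61.25 V.
Step 5 — Current: I = V / Z = 0.1823 + j0.8757 A = 0.8945∠78.2° A.
Step 6 — Complex power: S = V·I* = 54.08 + j9.014 VA.
Step 7 — Real power: P = Re(S) = 54.08 W.
Step 8 — Reactive power: Q = Im(S) = 9.014 VAR.
Step 9 — Apparent power: |S| = 54.83 VA.
Step 10 — Power factor: PF = P/|S| = 0.9864 (lagging).

(a) P = 54.08 W  (b) Q = 9.014 VAR  (c) S = 54.83 VA  (d) PF = 0.9864 (lagging)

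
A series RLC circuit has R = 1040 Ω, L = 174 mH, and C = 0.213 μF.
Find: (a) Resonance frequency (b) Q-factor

Step 1 — Resonance condition Im(Z)=0 gives ω₀ = 1/√(LC).
Step 2 — ω₀ = 1/√(0.174·2.13e-07) = 5194 rad/s.
Step 3 — f₀ = ω₀/(2π) = 826.7 Hz.
Step 4 — Series Q: Q = ω₀L/R = 5194·0.174/1040 = 0.8691.

(a) f₀ = 826.7 Hz  (b) Q = 0.8691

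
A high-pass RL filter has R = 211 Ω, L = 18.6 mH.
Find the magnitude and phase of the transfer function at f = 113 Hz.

Step 1 — Angular frequency: ω = 2π·113 = 710 rad/s.
Step 2 — Transfer function: H(jω) = jωL/(R + jωL).
Step 3 — Numerator jωL = j·13.21; denominator R + jωL = 211 + j13.21.
Step 4 — H = 0.003902 + j0.06234.
Step 5 — Magnitude: |H| = 0.06247 (-24.1 dB); phase: φ = 86.4°.

|H| = 0.06247 (-24.1 dB), φ = 86.4°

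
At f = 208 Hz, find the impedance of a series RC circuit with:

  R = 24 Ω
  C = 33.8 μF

Step 1 — Angular frequency: ω = 2π·f = 2π·208 = 1307 rad/s.
Step 2 — Component impedances:
  R: Z = R = 24 Ω
  C: Z = 1/(jωC) = -j/(ω·C) = 0 - j22.64 Ω
Step 3 — Series combination: Z_total = R + C = 24 - j22.64 Ω = 32.99∠-43.3° Ω.

Z = 24 - j22.64 Ω = 32.99∠-43.3° Ω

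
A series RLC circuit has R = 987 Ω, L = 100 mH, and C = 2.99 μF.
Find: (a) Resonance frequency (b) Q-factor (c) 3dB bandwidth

Step 1 — Resonance condition Im(Z)=0 gives ω₀ = 1/√(LC).
Step 2 — ω₀ = 1/√(0.1·2.99e-06) = 1829 rad/s.
Step 3 — f₀ = ω₀/(2π) = 291.1 Hz.
Step 4 — Series Q: Q = ω₀L/R = 1829·0.1/987 = 0.1853.
Step 5 — 3dB bandwidth: Δω = ω₀/Q = 9870 rad/s; BW = Δω/(2π) = 1571 Hz.

(a) f₀ = 291.1 Hz  (b) Q = 0.1853  (c) BW = 1571 Hz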